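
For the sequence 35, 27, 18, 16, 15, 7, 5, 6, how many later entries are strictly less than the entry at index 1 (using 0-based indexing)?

6 such elements

The element at index 1 is 27.
Elements after it: 18, 16, 15, 7, 5, 6
Those smaller than 27: 18, 16, 15, 7, 5, 6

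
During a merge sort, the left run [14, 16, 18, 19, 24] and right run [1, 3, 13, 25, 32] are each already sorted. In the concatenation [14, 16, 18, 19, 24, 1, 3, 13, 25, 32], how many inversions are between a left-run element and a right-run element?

15 split inversions

For each element r of the right run, count left-run elements greater than r:
r = 1: 14, 16, 18, 19, 24 → 5
r = 3: 14, 16, 18, 19, 24 → 5
r = 13: 14, 16, 18, 19, 24 → 5
r = 25: none → 0
r = 32: none → 0
Cross-inversions: 5 + 5 + 5 + 0 + 0 = 15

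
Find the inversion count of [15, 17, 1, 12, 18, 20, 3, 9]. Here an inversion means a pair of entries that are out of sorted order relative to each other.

Inversions: 14

For each element, count later entries that are smaller:
15: 4
17: 4
1: 0
12: 2
18: 2
20: 2
3: 0
9: 0
Sum: 4 + 4 + 0 + 2 + 2 + 2 + 0 + 0 = 14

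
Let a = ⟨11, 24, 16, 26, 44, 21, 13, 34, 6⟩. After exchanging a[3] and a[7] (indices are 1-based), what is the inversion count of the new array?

17 inversions

Positions 3 and 7 hold 16 and 13; after swapping, the array is [11, 24, 13, 26, 44, 21, 16, 34, 6].
Count, for each position, how many later elements it exceeds:
11 → 6 → 1
24 → 13, 21, 16, 6 → 4
13 → 6 → 1
26 → 21, 16, 6 → 3
44 → 21, 16, 34, 6 → 4
21 → 16, 6 → 2
16 → 6 → 1
34 → 6 → 1
6 → none → 0
Sum: 1 + 4 + 1 + 3 + 4 + 2 + 1 + 1 + 0 = 17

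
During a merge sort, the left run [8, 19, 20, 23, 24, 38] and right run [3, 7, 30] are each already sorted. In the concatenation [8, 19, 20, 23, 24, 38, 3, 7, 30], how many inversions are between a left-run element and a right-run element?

13

Take each right-half value and tally the left-half values above it:
r = 3: 8, 19, 20, 23, 24, 38 → 6
r = 7: 8, 19, 20, 23, 24, 38 → 6
r = 30: 38 → 1
Cross-inversions: 6 + 6 + 1 = 13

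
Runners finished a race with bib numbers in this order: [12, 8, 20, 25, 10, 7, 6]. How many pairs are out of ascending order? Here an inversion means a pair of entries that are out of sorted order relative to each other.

Element-by-element contributions:
12: 4
8: 2
20: 3
25: 3
10: 2
7: 1
6: 0
Sum: 4 + 2 + 3 + 3 + 2 + 1 + 0 = 15

15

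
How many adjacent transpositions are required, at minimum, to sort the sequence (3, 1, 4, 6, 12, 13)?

Minimum adjacent swaps = number of inversions (each swap of adjacent out-of-order elements removes one inversion and no swap can remove more).
Count inversions — for each element, later elements that are smaller:
3: 1 → 1
1: none → 0
4: none → 0
6: none → 0
12: none → 0
13: none → 0
Total inversions: 1 + 0 + 0 + 0 + 0 + 0 = 1

1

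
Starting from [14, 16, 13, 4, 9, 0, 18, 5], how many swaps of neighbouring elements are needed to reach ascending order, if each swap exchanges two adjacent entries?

18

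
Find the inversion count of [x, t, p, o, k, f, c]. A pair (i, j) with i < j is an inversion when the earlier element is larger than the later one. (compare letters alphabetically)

21

Sweep left to right; for each value list the smaller values that follow it:
x: 6
t: 5
p: 4
o: 3
k: 2
f: 1
c: 0
Sum: 6 + 5 + 4 + 3 + 2 + 1 + 0 = 21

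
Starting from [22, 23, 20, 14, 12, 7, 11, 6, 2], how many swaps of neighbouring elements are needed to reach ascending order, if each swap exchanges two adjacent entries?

There are 34 adjacent swaps.

Each adjacent swap fixes exactly one inversion, so the minimum swap count equals the number of inversions.
Count inversions — for each element, later elements that are smaller:
22: 20, 14, 12, 7, 11, 6, 2 → 7
23: 20, 14, 12, 7, 11, 6, 2 → 7
20: 14, 12, 7, 11, 6, 2 → 6
14: 12, 7, 11, 6, 2 → 5
12: 7, 11, 6, 2 → 4
7: 6, 2 → 2
11: 6, 2 → 2
6: 2 → 1
2: none → 0
Total inversions: 7 + 7 + 6 + 5 + 4 + 2 + 2 + 1 + 0 = 34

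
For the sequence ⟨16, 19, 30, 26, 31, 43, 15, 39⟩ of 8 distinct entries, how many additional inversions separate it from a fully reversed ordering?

20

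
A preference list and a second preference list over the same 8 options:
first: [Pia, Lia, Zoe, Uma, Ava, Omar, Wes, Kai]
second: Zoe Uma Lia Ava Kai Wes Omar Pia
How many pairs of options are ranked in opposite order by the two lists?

Assign each item its position (1..8) in the first ordering, then rewrite the second ordering as that position sequence:
positions: Pia→1, Lia→2, Zoe→3, Uma→4, Ava→5, Omar→6, Wes→7, Kai→8
second ordering as positions: [3, 4, 2, 5, 8, 7, 6, 1]
Discordant pairs = inversions in this position sequence.
3: 2, 1 → 2
4: 2, 1 → 2
2: 1 → 1
5: 1 → 1
8: 7, 6, 1 → 3
7: 6, 1 → 2
6: 1 → 1
1: 0
Total: 2 + 2 + 1 + 1 + 3 + 2 + 1 + 0 = 12

12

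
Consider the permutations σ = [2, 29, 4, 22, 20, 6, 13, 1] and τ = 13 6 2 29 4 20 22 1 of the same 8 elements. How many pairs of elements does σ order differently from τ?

Assign each item its position (1..8) in the first ordering, then rewrite the second ordering as that position sequence:
positions: 2→1, 29→2, 4→3, 22→4, 20→5, 6→6, 13→7, 1→8
second ordering as positions: [7, 6, 1, 2, 3, 5, 4, 8]
Discordant pairs = inversions in this position sequence.
7: 6, 1, 2, 3, 5, 4 → 6
6: 1, 2, 3, 5, 4 → 5
1: 0
2: 0
3: 0
5: 4 → 1
4: 0
8: 0
Total: 6 + 5 + 0 + 0 + 0 + 1 + 0 + 0 = 12

12 discordant pairs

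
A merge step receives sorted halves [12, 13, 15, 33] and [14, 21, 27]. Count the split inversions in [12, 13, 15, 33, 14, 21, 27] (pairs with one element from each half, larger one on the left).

Take each right-half value and tally the left-half values above it:
r = 14: 15, 33 → 2
r = 21: 33 → 1
r = 27: 33 → 1
Cross-inversions: 2 + 1 + 1 = 4

Cross-inversions: 4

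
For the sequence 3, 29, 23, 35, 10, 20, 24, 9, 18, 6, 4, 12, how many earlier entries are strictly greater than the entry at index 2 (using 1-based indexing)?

0 such elements

The element at index 2 is 29.
Elements before it: 3
None of them are larger than 29.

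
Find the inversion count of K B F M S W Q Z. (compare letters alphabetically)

4

Sweep left to right; for each value list the smaller values that follow it:
K: 2
B: 0
F: 0
M: 0
S: 1
W: 1
Q: 0
Z: 0
Sum: 2 + 0 + 0 + 0 + 1 + 1 + 0 + 0 = 4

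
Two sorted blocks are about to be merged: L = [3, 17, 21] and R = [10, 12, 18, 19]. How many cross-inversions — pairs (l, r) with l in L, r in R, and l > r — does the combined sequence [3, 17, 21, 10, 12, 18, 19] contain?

Count, for every r in R, how many entries of L exceed r:
r = 10: 17, 21 → 2
r = 12: 17, 21 → 2
r = 18: 21 → 1
r = 19: 21 → 1
Cross-inversions: 2 + 2 + 1 + 1 = 6

6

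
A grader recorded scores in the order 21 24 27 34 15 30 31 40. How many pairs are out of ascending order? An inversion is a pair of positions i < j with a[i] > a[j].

For each element, count later entries that are smaller:
21 → 15 → 1
24 → 15 → 1
27 → 15 → 1
34 → 15, 30, 31 → 3
15 → none → 0
30 → none → 0
31 → none → 0
40 → none → 0
Sum: 1 + 1 + 1 + 3 + 0 + 0 + 0 + 0 = 6

6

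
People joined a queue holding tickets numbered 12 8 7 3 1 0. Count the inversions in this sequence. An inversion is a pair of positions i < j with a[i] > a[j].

15 inversions

Count, for each position, how many later elements it exceeds:
12: 5
8: 4
7: 3
3: 2
1: 1
0: 0
Sum: 5 + 4 + 3 + 2 + 1 + 0 = 15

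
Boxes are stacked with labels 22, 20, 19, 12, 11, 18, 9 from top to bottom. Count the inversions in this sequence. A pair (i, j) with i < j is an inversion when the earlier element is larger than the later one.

19

Sweep left to right; for each value list the smaller values that follow it:
22: 6
20: 5
19: 4
12: 2
11: 1
18: 1
9: 0
Sum: 6 + 5 + 4 + 2 + 1 + 1 + 0 = 19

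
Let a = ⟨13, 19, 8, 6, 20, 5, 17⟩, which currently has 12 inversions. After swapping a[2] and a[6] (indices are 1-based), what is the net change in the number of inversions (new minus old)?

-5

Positions 2 and 6 hold 19 and 5; after swapping, the array is [13, 5, 8, 6, 20, 19, 17].
Count, for each position, how many later elements it exceeds:
13 → 5, 8, 6 → 3
5 → none → 0
8 → 6 → 1
6 → none → 0
20 → 19, 17 → 2
19 → 17 → 1
17 → none → 0
Sum: 3 + 0 + 1 + 0 + 2 + 1 + 0 = 7
Change: 7 − 12 = -5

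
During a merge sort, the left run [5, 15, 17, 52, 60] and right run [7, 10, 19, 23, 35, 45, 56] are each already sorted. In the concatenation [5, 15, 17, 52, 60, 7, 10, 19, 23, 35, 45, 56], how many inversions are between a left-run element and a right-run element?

17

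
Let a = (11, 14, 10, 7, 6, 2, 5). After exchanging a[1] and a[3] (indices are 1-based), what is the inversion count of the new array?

18 inversions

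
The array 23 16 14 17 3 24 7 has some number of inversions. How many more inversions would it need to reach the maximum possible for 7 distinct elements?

8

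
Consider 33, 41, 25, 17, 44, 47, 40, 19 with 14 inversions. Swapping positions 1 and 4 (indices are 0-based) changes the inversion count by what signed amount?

+1

Positions 1 and 4 hold 41 and 44; after swapping, the array is [33, 44, 25, 17, 41, 47, 40, 19].
Count, for each position, how many later elements it exceeds:
33: 3
44: 5
25: 2
17: 0
41: 2
47: 2
40: 1
19: 0
Sum: 3 + 5 + 2 + 0 + 2 + 2 + 1 + 0 = 15
Change: 15 − 14 = +1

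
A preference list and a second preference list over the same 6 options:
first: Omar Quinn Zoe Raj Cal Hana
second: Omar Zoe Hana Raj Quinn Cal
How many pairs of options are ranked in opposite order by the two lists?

Pairs: 5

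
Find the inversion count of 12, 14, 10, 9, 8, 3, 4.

For each element, count later entries that are smaller:
12 → 10, 9, 8, 3, 4 → 5
14 → 10, 9, 8, 3, 4 → 5
10 → 9, 8, 3, 4 → 4
9 → 8, 3, 4 → 3
8 → 3, 4 → 2
3 → none → 0
4 → none → 0
Sum: 5 + 5 + 4 + 3 + 2 + 0 + 0 = 19

19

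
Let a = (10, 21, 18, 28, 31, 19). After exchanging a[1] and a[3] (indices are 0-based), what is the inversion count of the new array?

Inversions: 5

Positions 1 and 3 hold 21 and 28; after swapping, the array is [10, 28, 18, 21, 31, 19].
Count, for each position, how many later elements it exceeds:
10: 0
28: 3
18: 0
21: 1
31: 1
19: 0
Sum: 0 + 3 + 0 + 1 + 1 + 0 = 5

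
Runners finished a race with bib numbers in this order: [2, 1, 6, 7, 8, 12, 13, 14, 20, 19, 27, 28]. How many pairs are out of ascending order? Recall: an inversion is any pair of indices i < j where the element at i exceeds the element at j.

Count, for each position, how many later elements it exceeds:
2 → 1 → 1
1 → none → 0
6 → none → 0
7 → none → 0
8 → none → 0
12 → none → 0
13 → none → 0
14 → none → 0
20 → 19 → 1
19 → none → 0
27 → none → 0
28 → none → 0
Sum: 1 + 0 + 0 + 0 + 0 + 0 + 0 + 0 + 1 + 0 + 0 + 0 = 2

2 inversions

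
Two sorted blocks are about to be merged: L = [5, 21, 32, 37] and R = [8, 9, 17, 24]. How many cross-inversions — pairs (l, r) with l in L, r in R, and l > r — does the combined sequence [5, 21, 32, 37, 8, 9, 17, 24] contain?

Count, for every r in R, how many entries of L exceed r:
r = 8: 21, 32, 37 → 3
r = 9: 21, 32, 37 → 3
r = 17: 21, 32, 37 → 3
r = 24: 32, 37 → 2
Cross-inversions: 3 + 3 + 3 + 2 = 11

11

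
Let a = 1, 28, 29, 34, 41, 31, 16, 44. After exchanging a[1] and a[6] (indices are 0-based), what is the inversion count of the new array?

Positions 1 and 6 hold 28 and 16; after swapping, the array is [1, 16, 29, 34, 41, 31, 28, 44].
Count, for each position, how many later elements it exceeds:
1: 0
16: 0
29: 1
34: 2
41: 2
31: 1
28: 0
44: 0
Sum: 0 + 0 + 1 + 2 + 2 + 1 + 0 + 0 = 6

There are 6 inversions.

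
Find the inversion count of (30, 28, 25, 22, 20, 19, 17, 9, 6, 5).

There are 45 out-of-order pairs.

For each element, count later entries that are smaller:
30: 9
28: 8
25: 7
22: 6
20: 5
19: 4
17: 3
9: 2
6: 1
5: 0
Sum: 9 + 8 + 7 + 6 + 5 + 4 + 3 + 2 + 1 + 0 = 45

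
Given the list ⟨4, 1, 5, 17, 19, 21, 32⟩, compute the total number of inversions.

1

Inversion pairs (indices are 0-based):
(0,1): 4 > 1
That's 1 pair.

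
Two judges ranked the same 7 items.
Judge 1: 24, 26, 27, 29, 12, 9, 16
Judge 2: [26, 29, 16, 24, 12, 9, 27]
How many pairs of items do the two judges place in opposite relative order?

Assign each item its position (1..7) in the first ordering, then rewrite the second ordering as that position sequence:
positions: 24→1, 26→2, 27→3, 29→4, 12→5, 9→6, 16→7
second ordering as positions: [2, 4, 7, 1, 5, 6, 3]
Discordant pairs = inversions in this position sequence.
2: 1 → 1
4: 1, 3 → 2
7: 1, 5, 6, 3 → 4
1: 0
5: 3 → 1
6: 3 → 1
3: 0
Total: 1 + 2 + 4 + 0 + 1 + 1 + 0 = 9

9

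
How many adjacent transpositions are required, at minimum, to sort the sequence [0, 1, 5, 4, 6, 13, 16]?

There is 1 swap.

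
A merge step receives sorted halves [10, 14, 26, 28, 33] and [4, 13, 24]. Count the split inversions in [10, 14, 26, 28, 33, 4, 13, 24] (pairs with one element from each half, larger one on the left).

Cross-inversions: 12

Count, for every r in R, how many entries of L exceed r:
r = 4: 10, 14, 26, 28, 33 → 5
r = 13: 14, 26, 28, 33 → 4
r = 24: 26, 28, 33 → 3
Cross-inversions: 5 + 4 + 3 = 12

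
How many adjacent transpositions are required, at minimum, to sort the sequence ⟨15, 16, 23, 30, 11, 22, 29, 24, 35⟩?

Each adjacent swap fixes exactly one inversion, so the minimum swap count equals the number of inversions.
Count inversions — for each element, later elements that are smaller:
15: 11 → 1
16: 11 → 1
23: 11, 22 → 2
30: 11, 22, 29, 24 → 4
11: none → 0
22: none → 0
29: 24 → 1
24: none → 0
35: none → 0
Total inversions: 1 + 1 + 2 + 4 + 0 + 0 + 1 + 0 + 0 = 9

9 swaps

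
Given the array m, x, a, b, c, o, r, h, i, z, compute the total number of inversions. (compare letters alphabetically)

Count, for each position, how many later elements it exceeds:
m → a, b, c, h, i → 5
x → a, b, c, o, r, h, i → 7
a → none → 0
b → none → 0
c → none → 0
o → h, i → 2
r → h, i → 2
h → none → 0
i → none → 0
z → none → 0
Sum: 5 + 7 + 0 + 0 + 0 + 2 + 2 + 0 + 0 + 0 = 16

16 out-of-order pairs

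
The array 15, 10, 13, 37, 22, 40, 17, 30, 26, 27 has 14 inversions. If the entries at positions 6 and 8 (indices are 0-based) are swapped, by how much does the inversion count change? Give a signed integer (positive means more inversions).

+1

Positions 6 and 8 hold 17 and 26; after swapping, the array is [15, 10, 13, 37, 22, 40, 26, 30, 17, 27].
Sweep left to right; for each value list the smaller values that follow it:
15 → 10, 13 → 2
10 → none → 0
13 → none → 0
37 → 22, 26, 30, 17, 27 → 5
22 → 17 → 1
40 → 26, 30, 17, 27 → 4
26 → 17 → 1
30 → 17, 27 → 2
17 → none → 0
27 → none → 0
Sum: 2 + 0 + 0 + 5 + 1 + 4 + 1 + 2 + 0 + 0 = 15
Change: 15 − 14 = +1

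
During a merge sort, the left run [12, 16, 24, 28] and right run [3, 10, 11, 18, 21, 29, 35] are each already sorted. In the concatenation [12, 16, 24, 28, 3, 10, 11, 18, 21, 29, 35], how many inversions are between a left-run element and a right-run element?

Take each right-half value and tally the left-half values above it:
r = 3: 12, 16, 24, 28 → 4
r = 10: 12, 16, 24, 28 → 4
r = 11: 12, 16, 24, 28 → 4
r = 18: 24, 28 → 2
r = 21: 24, 28 → 2
r = 29: none → 0
r = 35: none → 0
Cross-inversions: 4 + 4 + 4 + 2 + 2 + 0 + 0 = 16

16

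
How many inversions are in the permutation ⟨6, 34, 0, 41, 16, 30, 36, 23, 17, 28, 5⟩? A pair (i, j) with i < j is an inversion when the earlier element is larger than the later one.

For each element, count later entries that are smaller:
6 → 0, 5 → 2
34 → 0, 16, 30, 23, 17, 28, 5 → 7
0 → none → 0
41 → 16, 30, 36, 23, 17, 28, 5 → 7
16 → 5 → 1
30 → 23, 17, 28, 5 → 4
36 → 23, 17, 28, 5 → 4
23 → 17, 5 → 2
17 → 5 → 1
28 → 5 → 1
5 → none → 0
Sum: 2 + 7 + 0 + 7 + 1 + 4 + 4 + 2 + 1 + 1 + 0 = 29

There are 29 out-of-order pairs.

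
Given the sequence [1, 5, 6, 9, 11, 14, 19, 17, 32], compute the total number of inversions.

1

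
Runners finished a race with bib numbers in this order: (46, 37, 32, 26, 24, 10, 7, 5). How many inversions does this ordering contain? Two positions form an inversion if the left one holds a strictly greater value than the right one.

28 out-of-order pairs

For each element, count later entries that are smaller:
46 → 37, 32, 26, 24, 10, 7, 5 → 7
37 → 32, 26, 24, 10, 7, 5 → 6
32 → 26, 24, 10, 7, 5 → 5
26 → 24, 10, 7, 5 → 4
24 → 10, 7, 5 → 3
10 → 7, 5 → 2
7 → 5 → 1
5 → none → 0
Sum: 7 + 6 + 5 + 4 + 3 + 2 + 1 + 0 = 28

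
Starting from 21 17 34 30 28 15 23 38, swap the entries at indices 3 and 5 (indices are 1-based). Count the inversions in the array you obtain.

Inversions: 9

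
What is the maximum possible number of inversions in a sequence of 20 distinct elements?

190 inversions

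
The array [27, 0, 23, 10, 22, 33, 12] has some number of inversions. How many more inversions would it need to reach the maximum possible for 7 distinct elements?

Maximum inversions for 7 distinct elements is C(7, 2) = 7·6/2 = 21.
Current inversions — for each element, count later smaller elements:
27: 5
0: 0
23: 3
10: 0
22: 1
33: 1
12: 0
Current total: 5 + 0 + 3 + 0 + 1 + 1 + 0 = 10
Shortfall: 21 − 10 = 11

11 inversions short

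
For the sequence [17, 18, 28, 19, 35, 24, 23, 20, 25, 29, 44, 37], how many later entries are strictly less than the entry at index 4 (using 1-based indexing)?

0

The element at index 4 is 19.
Elements after it: 35, 24, 23, 20, 25, 29, 44, 37
None of them are smaller than 19.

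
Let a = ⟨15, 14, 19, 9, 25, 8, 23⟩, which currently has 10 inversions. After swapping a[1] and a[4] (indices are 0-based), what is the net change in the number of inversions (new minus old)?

Positions 1 and 4 hold 14 and 25; after swapping, the array is [15, 25, 19, 9, 14, 8, 23].
For each element, count later entries that are smaller:
15: 3
25: 5
19: 3
9: 1
14: 1
8: 0
23: 0
Sum: 3 + 5 + 3 + 1 + 1 + 0 + 0 = 13
Change: 13 − 10 = +3

+3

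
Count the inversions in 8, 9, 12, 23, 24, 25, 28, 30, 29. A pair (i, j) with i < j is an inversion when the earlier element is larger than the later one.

For each element, count later entries that are smaller:
8: 0
9: 0
12: 0
23: 0
24: 0
25: 0
28: 0
30: 1
29: 0
Sum: 0 + 0 + 0 + 0 + 0 + 0 + 0 + 1 + 0 = 1

1 inversion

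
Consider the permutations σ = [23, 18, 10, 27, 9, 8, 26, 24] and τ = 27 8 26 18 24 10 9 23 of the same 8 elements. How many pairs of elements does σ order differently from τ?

17 discordant pairs

Assign each item its position (1..8) in the first ordering, then rewrite the second ordering as that position sequence:
positions: 23→1, 18→2, 10→3, 27→4, 9→5, 8→6, 26→7, 24→8
second ordering as positions: [4, 6, 7, 2, 8, 3, 5, 1]
Discordant pairs = inversions in this position sequence.
4: 2, 3, 1 → 3
6: 2, 3, 5, 1 → 4
7: 2, 3, 5, 1 → 4
2: 1 → 1
8: 3, 5, 1 → 3
3: 1 → 1
5: 1 → 1
1: 0
Total: 3 + 4 + 4 + 1 + 3 + 1 + 1 + 0 = 17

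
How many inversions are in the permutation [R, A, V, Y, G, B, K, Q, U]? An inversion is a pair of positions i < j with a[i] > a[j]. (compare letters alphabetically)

For each element, count later entries that are smaller:
R: 5
A: 0
V: 5
Y: 5
G: 1
B: 0
K: 0
Q: 0
U: 0
Sum: 5 + 0 + 5 + 5 + 1 + 0 + 0 + 0 + 0 = 16

16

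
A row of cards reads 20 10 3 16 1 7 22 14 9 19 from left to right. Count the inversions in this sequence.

21

Count, for each position, how many later elements it exceeds:
20 → 10, 3, 16, 1, 7, 14, 9, 19 → 8
10 → 3, 1, 7, 9 → 4
3 → 1 → 1
16 → 1, 7, 14, 9 → 4
1 → none → 0
7 → none → 0
22 → 14, 9, 19 → 3
14 → 9 → 1
9 → none → 0
19 → none → 0
Sum: 8 + 4 + 1 + 4 + 0 + 0 + 3 + 1 + 0 + 0 = 21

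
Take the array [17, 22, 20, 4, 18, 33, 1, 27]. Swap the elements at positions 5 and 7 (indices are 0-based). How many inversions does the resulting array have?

12

Positions 5 and 7 hold 33 and 27; after swapping, the array is [17, 22, 20, 4, 18, 27, 1, 33].
Sweep left to right; for each value list the smaller values that follow it:
17: 2
22: 4
20: 3
4: 1
18: 1
27: 1
1: 0
33: 0
Sum: 2 + 4 + 3 + 1 + 1 + 1 + 0 + 0 = 12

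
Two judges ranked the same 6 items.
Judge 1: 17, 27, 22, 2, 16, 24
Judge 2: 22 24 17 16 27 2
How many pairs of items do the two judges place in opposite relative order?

Assign each item its position (1..6) in the first ordering, then rewrite the second ordering as that position sequence:
positions: 17→1, 27→2, 22→3, 2→4, 16→5, 24→6
second ordering as positions: [3, 6, 1, 5, 2, 4]
Discordant pairs = inversions in this position sequence.
3: 1, 2 → 2
6: 1, 5, 2, 4 → 4
1: 0
5: 2, 4 → 2
2: 0
4: 0
Total: 2 + 4 + 0 + 2 + 0 + 0 = 8

8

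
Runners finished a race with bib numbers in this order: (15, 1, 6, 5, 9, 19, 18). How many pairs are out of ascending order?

Element-by-element contributions:
15 → 1, 6, 5, 9 → 4
1 → none → 0
6 → 5 → 1
5 → none → 0
9 → none → 0
19 → 18 → 1
18 → none → 0
Sum: 4 + 0 + 1 + 0 + 0 + 1 + 0 = 6

6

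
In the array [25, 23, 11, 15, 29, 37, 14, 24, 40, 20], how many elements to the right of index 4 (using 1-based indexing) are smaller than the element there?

The element at index 4 is 15.
Elements after it: 29, 37, 14, 24, 40, 20
Those smaller than 15: 14

1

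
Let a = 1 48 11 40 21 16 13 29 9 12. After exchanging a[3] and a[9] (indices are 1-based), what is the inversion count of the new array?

25 inversions

Positions 3 and 9 hold 11 and 9; after swapping, the array is [1, 48, 9, 40, 21, 16, 13, 29, 11, 12].
Count, for each position, how many later elements it exceeds:
1 → none → 0
48 → 9, 40, 21, 16, 13, 29, 11, 12 → 8
9 → none → 0
40 → 21, 16, 13, 29, 11, 12 → 6
21 → 16, 13, 11, 12 → 4
16 → 13, 11, 12 → 3
13 → 11, 12 → 2
29 → 11, 12 → 2
11 → none → 0
12 → none → 0
Sum: 0 + 8 + 0 + 6 + 4 + 3 + 2 + 2 + 0 + 0 = 25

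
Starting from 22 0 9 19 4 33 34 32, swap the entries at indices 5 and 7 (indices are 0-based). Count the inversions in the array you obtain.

Positions 5 and 7 hold 33 and 32; after swapping, the array is [22, 0, 9, 19, 4, 32, 34, 33].
For each element, count later entries that are smaller:
22 → 0, 9, 19, 4 → 4
0 → none → 0
9 → 4 → 1
19 → 4 → 1
4 → none → 0
32 → none → 0
34 → 33 → 1
33 → none → 0
Sum: 4 + 0 + 1 + 1 + 0 + 0 + 1 + 0 = 7

Inversions: 7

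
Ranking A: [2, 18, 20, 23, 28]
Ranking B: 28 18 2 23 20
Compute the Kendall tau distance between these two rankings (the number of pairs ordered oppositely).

There are 6 discordant pairs.

Assign each item its position (1..5) in the first ordering, then rewrite the second ordering as that position sequence:
positions: 2→1, 18→2, 20→3, 23→4, 28→5
second ordering as positions: [5, 2, 1, 4, 3]
Discordant pairs = inversions in this position sequence.
5: 2, 1, 4, 3 → 4
2: 1 → 1
1: 0
4: 3 → 1
3: 0
Total: 4 + 1 + 0 + 1 + 0 = 6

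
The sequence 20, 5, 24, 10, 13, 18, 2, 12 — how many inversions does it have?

17

Sweep left to right; for each value list the smaller values that follow it:
20 → 5, 10, 13, 18, 2, 12 → 6
5 → 2 → 1
24 → 10, 13, 18, 2, 12 → 5
10 → 2 → 1
13 → 2, 12 → 2
18 → 2, 12 → 2
2 → none → 0
12 → none → 0
Sum: 6 + 1 + 5 + 1 + 2 + 2 + 0 + 0 = 17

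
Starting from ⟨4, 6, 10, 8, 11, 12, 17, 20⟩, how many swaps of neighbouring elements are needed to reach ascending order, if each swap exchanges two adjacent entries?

1 adjacent swap

Each adjacent swap fixes exactly one inversion, so the minimum swap count equals the number of inversions.
Count inversions — for each element, later elements that are smaller:
4: none → 0
6: none → 0
10: 8 → 1
8: none → 0
11: none → 0
12: none → 0
17: none → 0
20: none → 0
Total inversions: 0 + 0 + 1 + 0 + 0 + 0 + 0 + 0 = 1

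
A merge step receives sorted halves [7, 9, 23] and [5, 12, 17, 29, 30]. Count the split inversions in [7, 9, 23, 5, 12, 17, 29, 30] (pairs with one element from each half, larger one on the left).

5

Take each right-half value and tally the left-half values above it:
r = 5: 7, 9, 23 → 3
r = 12: 23 → 1
r = 17: 23 → 1
r = 29: none → 0
r = 30: none → 0
Cross-inversions: 3 + 1 + 1 + 0 + 0 = 5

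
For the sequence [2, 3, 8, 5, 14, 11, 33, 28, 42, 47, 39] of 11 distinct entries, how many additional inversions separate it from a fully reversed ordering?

50 inversions short

Maximum inversions for 11 distinct elements is C(11, 2) = 11·10/2 = 55.
Current inversions — for each element, count later smaller elements:
2: 0
3: 0
8: 1
5: 0
14: 1
11: 0
33: 1
28: 0
42: 1
47: 1
39: 0
Current total: 0 + 0 + 1 + 0 + 1 + 0 + 1 + 0 + 1 + 1 + 0 = 5
Shortfall: 55 − 5 = 50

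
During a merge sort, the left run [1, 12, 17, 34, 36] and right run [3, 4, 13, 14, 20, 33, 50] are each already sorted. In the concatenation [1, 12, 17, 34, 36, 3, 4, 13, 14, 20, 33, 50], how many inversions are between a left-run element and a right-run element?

For each element r of the right run, count left-run elements greater than r:
r = 3: 12, 17, 34, 36 → 4
r = 4: 12, 17, 34, 36 → 4
r = 13: 17, 34, 36 → 3
r = 14: 17, 34, 36 → 3
r = 20: 34, 36 → 2
r = 33: 34, 36 → 2
r = 50: none → 0
Cross-inversions: 4 + 4 + 3 + 3 + 2 + 2 + 0 = 18

18 cross-inversions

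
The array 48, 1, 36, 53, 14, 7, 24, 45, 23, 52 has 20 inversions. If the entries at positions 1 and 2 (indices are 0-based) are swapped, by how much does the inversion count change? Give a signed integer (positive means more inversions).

+1

Positions 1 and 2 hold 1 and 36; after swapping, the array is [48, 36, 1, 53, 14, 7, 24, 45, 23, 52].
Element-by-element contributions:
48 → 36, 1, 14, 7, 24, 45, 23 → 7
36 → 1, 14, 7, 24, 23 → 5
1 → none → 0
53 → 14, 7, 24, 45, 23, 52 → 6
14 → 7 → 1
7 → none → 0
24 → 23 → 1
45 → 23 → 1
23 → none → 0
52 → none → 0
Sum: 7 + 5 + 0 + 6 + 1 + 0 + 1 + 1 + 0 + 0 = 21
Change: 21 − 20 = +1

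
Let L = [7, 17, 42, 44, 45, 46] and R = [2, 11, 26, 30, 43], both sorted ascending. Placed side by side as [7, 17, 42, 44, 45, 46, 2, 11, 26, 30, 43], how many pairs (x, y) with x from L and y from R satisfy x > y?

22 cross-inversions

Count, for every r in R, how many entries of L exceed r:
r = 2: 7, 17, 42, 44, 45, 46 → 6
r = 11: 17, 42, 44, 45, 46 → 5
r = 26: 42, 44, 45, 46 → 4
r = 30: 42, 44, 45, 46 → 4
r = 43: 44, 45, 46 → 3
Cross-inversions: 6 + 5 + 4 + 4 + 3 = 22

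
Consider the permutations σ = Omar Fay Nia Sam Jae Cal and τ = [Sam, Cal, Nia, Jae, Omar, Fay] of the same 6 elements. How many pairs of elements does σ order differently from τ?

Assign each item its position (1..6) in the first ordering, then rewrite the second ordering as that position sequence:
positions: Omar→1, Fay→2, Nia→3, Sam→4, Jae→5, Cal→6
second ordering as positions: [4, 6, 3, 5, 1, 2]
Discordant pairs = inversions in this position sequence.
4: 3, 1, 2 → 3
6: 3, 5, 1, 2 → 4
3: 1, 2 → 2
5: 1, 2 → 2
1: 0
2: 0
Total: 3 + 4 + 2 + 2 + 0 + 0 = 11

11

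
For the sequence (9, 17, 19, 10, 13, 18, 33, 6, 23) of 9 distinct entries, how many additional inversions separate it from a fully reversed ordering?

23 inversions short

Maximum inversions for 9 distinct elements is C(9, 2) = 9·8/2 = 36.
Current inversions — for each element, count later smaller elements:
9: 1
17: 3
19: 4
10: 1
13: 1
18: 1
33: 2
6: 0
23: 0
Current total: 1 + 3 + 4 + 1 + 1 + 1 + 2 + 0 + 0 = 13
Shortfall: 36 − 13 = 23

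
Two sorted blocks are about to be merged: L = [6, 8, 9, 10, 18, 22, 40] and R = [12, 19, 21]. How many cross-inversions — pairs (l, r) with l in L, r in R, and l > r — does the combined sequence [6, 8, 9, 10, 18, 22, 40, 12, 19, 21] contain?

7

Take each right-half value and tally the left-half values above it:
r = 12: 18, 22, 40 → 3
r = 19: 22, 40 → 2
r = 21: 22, 40 → 2
Cross-inversions: 3 + 2 + 2 = 7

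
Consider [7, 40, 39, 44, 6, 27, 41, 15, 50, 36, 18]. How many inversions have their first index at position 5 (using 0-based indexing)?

2

The element at index 5 is 27.
Elements after it: 41, 15, 50, 36, 18
Those smaller than 27: 15, 18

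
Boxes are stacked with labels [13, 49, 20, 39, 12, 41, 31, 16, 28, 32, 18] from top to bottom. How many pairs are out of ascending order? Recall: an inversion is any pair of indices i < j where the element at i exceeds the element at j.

Sweep left to right; for each value list the smaller values that follow it:
13: 1
49: 9
20: 3
39: 6
12: 0
41: 5
31: 3
16: 0
28: 1
32: 1
18: 0
Sum: 1 + 9 + 3 + 6 + 0 + 5 + 3 + 0 + 1 + 1 + 0 = 29

29 out-of-order pairs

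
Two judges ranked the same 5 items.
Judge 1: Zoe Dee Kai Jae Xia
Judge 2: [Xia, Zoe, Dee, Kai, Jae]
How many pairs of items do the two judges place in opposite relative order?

4 discordant pairs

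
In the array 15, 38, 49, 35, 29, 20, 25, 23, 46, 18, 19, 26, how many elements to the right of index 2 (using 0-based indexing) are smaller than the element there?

9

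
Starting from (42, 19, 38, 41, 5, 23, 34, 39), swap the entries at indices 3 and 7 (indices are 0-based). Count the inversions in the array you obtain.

Positions 3 and 7 hold 41 and 39; after swapping, the array is [42, 19, 38, 39, 5, 23, 34, 41].
Element-by-element contributions:
42 → 19, 38, 39, 5, 23, 34, 41 → 7
19 → 5 → 1
38 → 5, 23, 34 → 3
39 → 5, 23, 34 → 3
5 → none → 0
23 → none → 0
34 → none → 0
41 → none → 0
Sum: 7 + 1 + 3 + 3 + 0 + 0 + 0 + 0 = 14

14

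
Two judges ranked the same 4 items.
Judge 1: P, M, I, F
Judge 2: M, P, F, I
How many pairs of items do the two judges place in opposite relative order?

Discordant pairs: 2

Assign each item its position (1..4) in the first ordering, then rewrite the second ordering as that position sequence:
positions: P→1, M→2, I→3, F→4
second ordering as positions: [2, 1, 4, 3]
Discordant pairs = inversions in this position sequence.
2: 1 → 1
1: 0
4: 3 → 1
3: 0
Total: 1 + 0 + 1 + 0 = 2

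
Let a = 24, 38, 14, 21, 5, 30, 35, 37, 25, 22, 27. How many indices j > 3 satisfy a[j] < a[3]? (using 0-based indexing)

The element at index 3 is 21.
Elements after it: 5, 30, 35, 37, 25, 22, 27
Those smaller than 21: 5

1 such element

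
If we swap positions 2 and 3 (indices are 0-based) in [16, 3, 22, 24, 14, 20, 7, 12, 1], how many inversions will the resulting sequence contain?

Inversions: 25

Positions 2 and 3 hold 22 and 24; after swapping, the array is [16, 3, 24, 22, 14, 20, 7, 12, 1].
Sweep left to right; for each value list the smaller values that follow it:
16: 5
3: 1
24: 6
22: 5
14: 3
20: 3
7: 1
12: 1
1: 0
Sum: 5 + 1 + 6 + 5 + 3 + 3 + 1 + 1 + 0 = 25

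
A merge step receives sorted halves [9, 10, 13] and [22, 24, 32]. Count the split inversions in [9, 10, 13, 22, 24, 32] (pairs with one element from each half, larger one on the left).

0

Count, for every r in R, how many entries of L exceed r:
r = 22: none → 0
r = 24: none → 0
r = 32: none → 0
Cross-inversions: 0 + 0 + 0 = 0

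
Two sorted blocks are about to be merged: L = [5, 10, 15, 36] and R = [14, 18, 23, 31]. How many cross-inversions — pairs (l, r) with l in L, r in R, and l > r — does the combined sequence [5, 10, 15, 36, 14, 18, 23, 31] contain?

5

Take each right-half value and tally the left-half values above it:
r = 14: 15, 36 → 2
r = 18: 36 → 1
r = 23: 36 → 1
r = 31: 36 → 1
Cross-inversions: 2 + 1 + 1 + 1 = 5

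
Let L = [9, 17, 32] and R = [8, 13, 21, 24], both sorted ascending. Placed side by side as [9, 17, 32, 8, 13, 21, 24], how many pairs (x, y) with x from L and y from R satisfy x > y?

Take each right-half value and tally the left-half values above it:
r = 8: 9, 17, 32 → 3
r = 13: 17, 32 → 2
r = 21: 32 → 1
r = 24: 32 → 1
Cross-inversions: 3 + 2 + 1 + 1 = 7

Split inversions: 7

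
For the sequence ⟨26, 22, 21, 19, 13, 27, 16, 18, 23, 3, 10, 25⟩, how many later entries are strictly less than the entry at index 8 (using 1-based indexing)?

2

The element at index 8 is 18.
Elements after it: 23, 3, 10, 25
Those smaller than 18: 3, 10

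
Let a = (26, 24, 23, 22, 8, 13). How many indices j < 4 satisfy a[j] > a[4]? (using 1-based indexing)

3 such elements

The element at index 4 is 22.
Elements before it: 26, 24, 23
Those larger than 22: 26, 24, 23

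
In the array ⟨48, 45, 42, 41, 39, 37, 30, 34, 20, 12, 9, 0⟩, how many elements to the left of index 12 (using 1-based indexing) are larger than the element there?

11 such elements

The element at index 12 is 0.
Elements before it: 48, 45, 42, 41, 39, 37, 30, 34, 20, 12, 9
Those larger than 0: 48, 45, 42, 41, 39, 37, 30, 34, 20, 12, 9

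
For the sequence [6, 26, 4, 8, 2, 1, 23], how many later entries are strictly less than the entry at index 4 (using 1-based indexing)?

The element at index 4 is 8.
Elements after it: 2, 1, 23
Those smaller than 8: 2, 1

2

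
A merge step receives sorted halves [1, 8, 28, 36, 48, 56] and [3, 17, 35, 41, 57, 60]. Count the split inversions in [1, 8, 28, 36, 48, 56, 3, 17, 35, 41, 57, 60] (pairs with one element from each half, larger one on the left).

Take each right-half value and tally the left-half values above it:
r = 3: 8, 28, 36, 48, 56 → 5
r = 17: 28, 36, 48, 56 → 4
r = 35: 36, 48, 56 → 3
r = 41: 48, 56 → 2
r = 57: none → 0
r = 60: none → 0
Cross-inversions: 5 + 4 + 3 + 2 + 0 + 0 = 14

14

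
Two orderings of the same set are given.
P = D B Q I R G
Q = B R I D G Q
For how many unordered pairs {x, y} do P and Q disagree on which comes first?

There are 7 disagreeing pairs.

Assign each item its position (1..6) in the first ordering, then rewrite the second ordering as that position sequence:
positions: D→1, B→2, Q→3, I→4, R→5, G→6
second ordering as positions: [2, 5, 4, 1, 6, 3]
Discordant pairs = inversions in this position sequence.
2: 1 → 1
5: 4, 1, 3 → 3
4: 1, 3 → 2
1: 0
6: 3 → 1
3: 0
Total: 1 + 3 + 2 + 0 + 1 + 0 = 7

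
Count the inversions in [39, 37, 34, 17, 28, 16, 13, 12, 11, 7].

Count, for each position, how many later elements it exceeds:
39: 9
37: 8
34: 7
17: 5
28: 5
16: 4
13: 3
12: 2
11: 1
7: 0
Sum: 9 + 8 + 7 + 5 + 5 + 4 + 3 + 2 + 1 + 0 = 44

44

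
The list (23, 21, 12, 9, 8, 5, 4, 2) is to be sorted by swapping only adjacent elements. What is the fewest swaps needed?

Each adjacent swap fixes exactly one inversion, so the minimum swap count equals the number of inversions.
Count inversions — for each element, later elements that are smaller:
23: 21, 12, 9, 8, 5, 4, 2 → 7
21: 12, 9, 8, 5, 4, 2 → 6
12: 9, 8, 5, 4, 2 → 5
9: 8, 5, 4, 2 → 4
8: 5, 4, 2 → 3
5: 4, 2 → 2
4: 2 → 1
2: none → 0
Total inversions: 7 + 6 + 5 + 4 + 3 + 2 + 1 + 0 = 28

There are 28 adjacent swaps.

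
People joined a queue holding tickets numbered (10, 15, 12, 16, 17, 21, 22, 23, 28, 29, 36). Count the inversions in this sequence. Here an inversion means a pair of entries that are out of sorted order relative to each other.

Element-by-element contributions:
10 → none → 0
15 → 12 → 1
12 → none → 0
16 → none → 0
17 → none → 0
21 → none → 0
22 → none → 0
23 → none → 0
28 → none → 0
29 → none → 0
36 → none → 0
Sum: 0 + 1 + 0 + 0 + 0 + 0 + 0 + 0 + 0 + 0 + 0 = 1

1 inversion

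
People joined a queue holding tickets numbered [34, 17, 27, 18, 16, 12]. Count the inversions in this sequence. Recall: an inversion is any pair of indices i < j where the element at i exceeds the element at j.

Element-by-element contributions:
34: 5
17: 2
27: 3
18: 2
16: 1
12: 0
Sum: 5 + 2 + 3 + 2 + 1 + 0 = 13

13 out-of-order pairs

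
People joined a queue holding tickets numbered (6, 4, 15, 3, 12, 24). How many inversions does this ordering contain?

Count, for each position, how many later elements it exceeds:
6: 2
4: 1
15: 2
3: 0
12: 0
24: 0
Sum: 2 + 1 + 2 + 0 + 0 + 0 = 5

There are 5 out-of-order pairs.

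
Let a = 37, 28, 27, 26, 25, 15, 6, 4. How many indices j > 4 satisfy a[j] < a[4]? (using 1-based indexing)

The element at index 4 is 26.
Elements after it: 25, 15, 6, 4
Those smaller than 26: 25, 15, 6, 4

4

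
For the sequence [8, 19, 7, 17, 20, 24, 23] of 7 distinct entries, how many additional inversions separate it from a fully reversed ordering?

17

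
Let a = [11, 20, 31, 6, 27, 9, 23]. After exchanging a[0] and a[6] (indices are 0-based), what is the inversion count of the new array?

13 inversions

Positions 0 and 6 hold 11 and 23; after swapping, the array is [23, 20, 31, 6, 27, 9, 11].
Sweep left to right; for each value list the smaller values that follow it:
23: 4
20: 3
31: 4
6: 0
27: 2
9: 0
11: 0
Sum: 4 + 3 + 4 + 0 + 2 + 0 + 0 = 13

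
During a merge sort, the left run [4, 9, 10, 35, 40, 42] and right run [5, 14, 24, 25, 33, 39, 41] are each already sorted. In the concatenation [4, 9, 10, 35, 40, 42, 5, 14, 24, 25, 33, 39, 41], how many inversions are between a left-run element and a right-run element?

Take each right-half value and tally the left-half values above it:
r = 5: 9, 10, 35, 40, 42 → 5
r = 14: 35, 40, 42 → 3
r = 24: 35, 40, 42 → 3
r = 25: 35, 40, 42 → 3
r = 33: 35, 40, 42 → 3
r = 39: 40, 42 → 2
r = 41: 42 → 1
Cross-inversions: 5 + 3 + 3 + 3 + 3 + 2 + 1 = 20

20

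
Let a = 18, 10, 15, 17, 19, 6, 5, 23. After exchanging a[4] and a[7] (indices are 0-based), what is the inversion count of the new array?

Positions 4 and 7 hold 19 and 23; after swapping, the array is [18, 10, 15, 17, 23, 6, 5, 19].
Count, for each position, how many later elements it exceeds:
18 → 10, 15, 17, 6, 5 → 5
10 → 6, 5 → 2
15 → 6, 5 → 2
17 → 6, 5 → 2
23 → 6, 5, 19 → 3
6 → 5 → 1
5 → none → 0
19 → none → 0
Sum: 5 + 2 + 2 + 2 + 3 + 1 + 0 + 0 = 15

15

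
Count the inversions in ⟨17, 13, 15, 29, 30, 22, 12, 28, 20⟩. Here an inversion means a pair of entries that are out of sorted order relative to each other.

Element-by-element contributions:
17: 3
13: 1
15: 1
29: 4
30: 4
22: 2
12: 0
28: 1
20: 0
Sum: 3 + 1 + 1 + 4 + 4 + 2 + 0 + 1 + 0 = 16

There are 16 inversions.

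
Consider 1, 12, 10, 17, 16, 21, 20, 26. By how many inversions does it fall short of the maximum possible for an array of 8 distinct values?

25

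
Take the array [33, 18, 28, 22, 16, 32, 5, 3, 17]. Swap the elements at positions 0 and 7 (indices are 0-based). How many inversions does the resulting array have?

Positions 0 and 7 hold 33 and 3; after swapping, the array is [3, 18, 28, 22, 16, 32, 5, 33, 17].
For each element, count later entries that are smaller:
3: 0
18: 3
28: 4
22: 3
16: 1
32: 2
5: 0
33: 1
17: 0
Sum: 0 + 3 + 4 + 3 + 1 + 2 + 0 + 1 + 0 = 14

14 inversions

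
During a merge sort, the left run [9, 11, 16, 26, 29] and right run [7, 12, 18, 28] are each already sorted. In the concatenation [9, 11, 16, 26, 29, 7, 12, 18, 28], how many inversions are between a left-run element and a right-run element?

For each element r of the right run, count left-run elements greater than r:
r = 7: 9, 11, 16, 26, 29 → 5
r = 12: 16, 26, 29 → 3
r = 18: 26, 29 → 2
r = 28: 29 → 1
Cross-inversions: 5 + 3 + 2 + 1 = 11

11 split inversions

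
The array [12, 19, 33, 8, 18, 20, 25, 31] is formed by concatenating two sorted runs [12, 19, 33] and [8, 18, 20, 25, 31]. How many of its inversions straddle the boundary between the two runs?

Count, for every r in R, how many entries of L exceed r:
r = 8: 12, 19, 33 → 3
r = 18: 19, 33 → 2
r = 20: 33 → 1
r = 25: 33 → 1
r = 31: 33 → 1
Cross-inversions: 3 + 2 + 1 + 1 + 1 = 8

8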